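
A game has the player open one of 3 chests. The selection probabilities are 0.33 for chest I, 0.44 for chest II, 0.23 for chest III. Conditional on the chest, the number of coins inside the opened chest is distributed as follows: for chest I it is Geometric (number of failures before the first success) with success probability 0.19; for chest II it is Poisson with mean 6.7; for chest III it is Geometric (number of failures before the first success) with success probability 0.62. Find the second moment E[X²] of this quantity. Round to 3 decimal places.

36.415

For each component E[X²] = Var + (mean)², giving I: 40.6122; II: 51.59; III: 1.3642.
Overall E[X²] = 0.33·40.6122 + 0.44·51.59 + 0.23·1.3642 = 36.4154.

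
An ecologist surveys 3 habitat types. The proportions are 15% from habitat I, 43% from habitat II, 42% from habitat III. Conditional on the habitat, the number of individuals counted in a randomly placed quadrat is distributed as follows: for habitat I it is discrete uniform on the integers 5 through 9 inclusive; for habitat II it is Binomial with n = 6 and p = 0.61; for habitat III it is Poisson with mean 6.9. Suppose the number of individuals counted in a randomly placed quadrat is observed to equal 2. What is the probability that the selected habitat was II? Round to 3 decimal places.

0.846

Likelihoods P(X=2 | ·): I: 0; II: 0.129125; III: 0.0239903.
Posterior ∝ prior × likelihood. Numerator for II: 0.43·0.129125 = 0.0555236.
Normalizing constant: 0.15·0 + 0.43·0.129125 + 0.42·0.0239903 = 0.0655996.
P(II | observation) = 0.0555236 / 0.0655996 = 0.846402.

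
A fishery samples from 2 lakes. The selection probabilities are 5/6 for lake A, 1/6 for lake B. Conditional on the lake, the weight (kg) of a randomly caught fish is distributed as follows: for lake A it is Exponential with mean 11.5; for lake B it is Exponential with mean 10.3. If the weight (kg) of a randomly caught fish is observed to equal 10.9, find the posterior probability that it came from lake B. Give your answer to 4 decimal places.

0.1666

Likelihoods f(10.9 | ·): A: 0.0337028; B: 0.0336953.
Posterior ∝ prior × likelihood. Numerator for B: 0.166667·0.0336953 = 0.00561589.
Normalizing constant: 0.833333·0.0337028 + 0.166667·0.0336953 = 0.0337016.
P(B | observation) = 0.00561589 / 0.0337016 = 0.166636.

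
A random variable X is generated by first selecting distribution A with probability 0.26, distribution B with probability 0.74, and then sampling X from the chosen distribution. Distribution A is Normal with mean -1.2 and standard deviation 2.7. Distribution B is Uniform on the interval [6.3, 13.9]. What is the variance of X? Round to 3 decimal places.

Per component, A: μ=-1.2, E[X²]=8.73; B: μ=10.1, E[X²]=106.823.
E[X] = 0.26·-1.2 + 0.74·10.1 = 7.162.
E[X²] = 0.26·8.73 + 0.74·106.823 = 81.3191.
Var(X) = E[X²] − (E[X])² = 81.3191 − 51.2942 = 30.0248.

30.025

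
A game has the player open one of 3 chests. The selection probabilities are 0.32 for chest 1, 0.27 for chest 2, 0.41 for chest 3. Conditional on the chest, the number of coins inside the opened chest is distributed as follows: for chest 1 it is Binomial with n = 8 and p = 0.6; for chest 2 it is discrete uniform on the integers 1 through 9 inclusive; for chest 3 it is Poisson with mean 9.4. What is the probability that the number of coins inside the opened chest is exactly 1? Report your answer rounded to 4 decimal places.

0.0328

Conditional on each chest, P(X = 1): 1: 0.00786432; 2: 0.111111; 3: 0.000777606.
By total probability, P(X = 1) = 0.32·0.00786432 + 0.27·0.111111 + 0.41·0.000777606 = 0.0328354.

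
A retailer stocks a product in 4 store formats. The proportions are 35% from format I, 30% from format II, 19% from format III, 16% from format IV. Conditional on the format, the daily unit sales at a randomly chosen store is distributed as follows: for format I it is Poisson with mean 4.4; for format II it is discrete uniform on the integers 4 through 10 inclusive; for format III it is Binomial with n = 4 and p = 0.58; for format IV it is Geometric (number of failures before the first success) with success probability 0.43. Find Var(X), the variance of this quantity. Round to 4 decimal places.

7.7692

Per component, I: μ=4.4, E[X²]=23.76; II: μ=7, E[X²]=53; III: μ=2.32, E[X²]=6.3568; IV: μ=1.32558, E[X²]=4.83991.
E[X] = 0.35·4.4 + 0.3·7 + 0.19·2.32 + 0.16·1.32558 = 4.29289.
E[X²] = 0.35·23.76 + 0.3·53 + 0.19·6.3568 + 0.16·4.83991 = 26.1982.
Var(X) = E[X²] − (E[X])² = 26.1982 − 18.4289 = 7.76925.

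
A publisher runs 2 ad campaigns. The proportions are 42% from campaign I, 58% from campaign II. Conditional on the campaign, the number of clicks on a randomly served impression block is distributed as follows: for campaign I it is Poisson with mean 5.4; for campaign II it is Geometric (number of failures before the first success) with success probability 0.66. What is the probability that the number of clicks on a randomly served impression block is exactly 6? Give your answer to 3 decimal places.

Conditional on each campaign, P(X = 6): I: 0.155539; II: 0.00101957.
By total probability, P(X = 6) = 0.42·0.155539 + 0.58·0.00101957 = 0.0659178.

0.066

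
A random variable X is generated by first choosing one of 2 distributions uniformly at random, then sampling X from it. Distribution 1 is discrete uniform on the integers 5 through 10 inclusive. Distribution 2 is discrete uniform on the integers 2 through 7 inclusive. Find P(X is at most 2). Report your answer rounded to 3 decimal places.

Conditional on each component, P(X ≤ 2): 1: 0; 2: 0.166667.
By total probability, P(X ≤ 2) = 0.5·0 + 0.5·0.166667 = 0.0833333.

0.083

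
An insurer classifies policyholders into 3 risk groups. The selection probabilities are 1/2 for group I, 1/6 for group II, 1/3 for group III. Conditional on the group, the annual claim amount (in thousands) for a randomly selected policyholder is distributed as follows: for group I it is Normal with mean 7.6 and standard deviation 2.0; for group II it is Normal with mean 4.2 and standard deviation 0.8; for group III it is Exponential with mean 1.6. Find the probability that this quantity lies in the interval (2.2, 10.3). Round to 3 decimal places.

0.703

Conditional on each group, P(2.2 < X < 10.3): I: 0.908025; II: 0.99379; III: 0.251239.
By total probability, P(2.2 < X < 10.3) = 0.5·0.908025 + 0.166667·0.99379 + 0.333333·0.251239 = 0.703391.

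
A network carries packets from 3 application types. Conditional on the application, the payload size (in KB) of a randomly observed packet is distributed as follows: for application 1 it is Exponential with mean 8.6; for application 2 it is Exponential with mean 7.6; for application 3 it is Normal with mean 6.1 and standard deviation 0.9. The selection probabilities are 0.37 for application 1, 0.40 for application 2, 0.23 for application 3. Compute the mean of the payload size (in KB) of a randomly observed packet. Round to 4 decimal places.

7.6250

Component means — 1: 8.6; 2: 7.6; 3: 6.1.
E[X] = 0.37·8.6 + 0.4·7.6 + 0.23·6.1 = 7.625.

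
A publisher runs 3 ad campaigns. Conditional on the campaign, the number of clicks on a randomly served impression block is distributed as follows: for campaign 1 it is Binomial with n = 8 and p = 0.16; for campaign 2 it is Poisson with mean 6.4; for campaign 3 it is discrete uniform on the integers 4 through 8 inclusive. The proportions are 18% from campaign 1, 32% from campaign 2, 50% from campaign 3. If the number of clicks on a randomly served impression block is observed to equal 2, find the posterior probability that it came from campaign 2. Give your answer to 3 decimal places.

0.194

Likelihoods P(X=2 | ·): 1: 0.25181; 2: 0.0340287; 3: 0.
Posterior ∝ prior × likelihood. Numerator for 2: 0.32·0.0340287 = 0.0108892.
Normalizing constant: 0.18·0.25181 + 0.32·0.0340287 + 0.5·0 = 0.0562151.
P(2 | observation) = 0.0108892 / 0.0562151 = 0.193706.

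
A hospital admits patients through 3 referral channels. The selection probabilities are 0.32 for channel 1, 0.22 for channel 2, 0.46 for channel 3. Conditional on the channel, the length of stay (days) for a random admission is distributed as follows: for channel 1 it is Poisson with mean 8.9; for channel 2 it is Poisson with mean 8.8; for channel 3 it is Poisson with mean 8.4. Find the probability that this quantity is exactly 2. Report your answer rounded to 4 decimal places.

Conditional on each channel, P(X = 2): 1: 0.00540168; 2: 0.00583638; 3: 0.00793332.
By total probability, P(X = 2) = 0.32·0.00540168 + 0.22·0.00583638 + 0.46·0.00793332 = 0.00666187.

0.0067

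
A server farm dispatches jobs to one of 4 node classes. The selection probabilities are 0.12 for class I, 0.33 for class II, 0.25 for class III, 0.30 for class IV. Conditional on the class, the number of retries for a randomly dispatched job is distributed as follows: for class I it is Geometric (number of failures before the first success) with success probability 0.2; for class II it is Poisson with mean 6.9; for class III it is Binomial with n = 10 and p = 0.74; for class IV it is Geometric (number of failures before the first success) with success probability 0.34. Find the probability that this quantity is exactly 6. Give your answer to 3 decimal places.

0.104

Conditional on each class, P(X = 6): I: 0.0524288; II: 0.151053; III: 0.157581; IV: 0.0281023.
By total probability, P(X = 6) = 0.12·0.0524288 + 0.33·0.151053 + 0.25·0.157581 + 0.3·0.0281023 = 0.103965.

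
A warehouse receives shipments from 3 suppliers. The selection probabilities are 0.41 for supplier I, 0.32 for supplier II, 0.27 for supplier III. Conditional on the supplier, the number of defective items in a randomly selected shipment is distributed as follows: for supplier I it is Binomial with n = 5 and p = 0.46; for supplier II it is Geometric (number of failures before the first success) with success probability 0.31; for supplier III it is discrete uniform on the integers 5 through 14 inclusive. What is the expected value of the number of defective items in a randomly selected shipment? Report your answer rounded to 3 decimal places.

Component means — I: 2.3; II: 2.22581; III: 9.5.
E[X] = 0.41·2.3 + 0.32·2.22581 + 0.27·9.5 = 4.22026.

4.220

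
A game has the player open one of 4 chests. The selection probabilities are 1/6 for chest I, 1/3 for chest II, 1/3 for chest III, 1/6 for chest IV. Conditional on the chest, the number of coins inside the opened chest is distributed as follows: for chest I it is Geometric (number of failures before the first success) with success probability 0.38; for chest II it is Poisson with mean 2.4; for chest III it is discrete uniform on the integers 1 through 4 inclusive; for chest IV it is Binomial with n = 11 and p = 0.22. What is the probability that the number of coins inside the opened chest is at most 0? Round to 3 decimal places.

0.104

Conditional on each chest, P(X ≤ 0): I: 0.38; II: 0.090718; III: 0; IV: 0.0650191.
By total probability, P(X ≤ 0) = 0.166667·0.38 + 0.333333·0.090718 + 0.333333·0 + 0.166667·0.0650191 = 0.104409.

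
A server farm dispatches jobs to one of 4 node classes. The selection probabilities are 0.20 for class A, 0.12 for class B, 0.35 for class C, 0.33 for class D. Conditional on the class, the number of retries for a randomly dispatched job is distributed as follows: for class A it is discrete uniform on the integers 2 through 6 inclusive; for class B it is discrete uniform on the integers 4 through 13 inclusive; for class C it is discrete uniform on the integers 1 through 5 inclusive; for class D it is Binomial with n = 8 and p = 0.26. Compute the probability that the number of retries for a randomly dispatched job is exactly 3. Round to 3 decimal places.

0.182

Conditional on each class, P(X = 3): A: 0.2; B: 0; C: 0.2; D: 0.218407.
By total probability, P(X = 3) = 0.2·0.2 + 0.12·0 + 0.35·0.2 + 0.33·0.218407 = 0.182074.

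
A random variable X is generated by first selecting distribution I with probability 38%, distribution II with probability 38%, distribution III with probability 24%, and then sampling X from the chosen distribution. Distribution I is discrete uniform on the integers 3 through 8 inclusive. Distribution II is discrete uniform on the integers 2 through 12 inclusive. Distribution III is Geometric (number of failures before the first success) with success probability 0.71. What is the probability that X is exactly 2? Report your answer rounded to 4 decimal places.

0.0489

Conditional on each component, P(X = 2): I: 0; II: 0.0909091; III: 0.059711.
By total probability, P(X = 2) = 0.38·0 + 0.38·0.0909091 + 0.24·0.059711 = 0.0488761.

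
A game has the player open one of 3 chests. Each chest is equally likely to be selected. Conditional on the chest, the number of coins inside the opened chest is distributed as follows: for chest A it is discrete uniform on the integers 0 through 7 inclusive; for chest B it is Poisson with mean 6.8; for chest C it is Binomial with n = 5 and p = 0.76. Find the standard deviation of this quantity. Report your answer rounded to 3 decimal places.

Per component, A: μ=3.5, E[X²]=17.5; B: μ=6.8, E[X²]=53.04; C: μ=3.8, E[X²]=15.352.
E[X] = 0.333333·3.5 + 0.333333·6.8 + 0.333333·3.8 = 4.7.
E[X²] = 0.333333·17.5 + 0.333333·53.04 + 0.333333·15.352 = 28.6307.
Var(X) = E[X²] − (E[X])² = 28.6307 − 22.09 = 6.54067.
SD(X) = √6.54067 = 2.55747.

2.557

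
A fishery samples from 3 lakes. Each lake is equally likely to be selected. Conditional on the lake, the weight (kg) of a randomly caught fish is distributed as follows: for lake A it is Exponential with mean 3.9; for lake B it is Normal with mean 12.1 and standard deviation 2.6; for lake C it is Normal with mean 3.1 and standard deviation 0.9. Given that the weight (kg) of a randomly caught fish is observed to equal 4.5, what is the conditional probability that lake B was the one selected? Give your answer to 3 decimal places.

0.010

Likelihoods f(4.5 | ·): A: 0.0808772; B: 0.00214066; C: 0.132198.
Posterior ∝ prior × likelihood. Numerator for B: 0.333333·0.00214066 = 0.000713555.
Normalizing constant: 0.333333·0.0808772 + 0.333333·0.00214066 + 0.333333·0.132198 = 0.0717386.
P(B | observation) = 0.000713555 / 0.0717386 = 0.00994659.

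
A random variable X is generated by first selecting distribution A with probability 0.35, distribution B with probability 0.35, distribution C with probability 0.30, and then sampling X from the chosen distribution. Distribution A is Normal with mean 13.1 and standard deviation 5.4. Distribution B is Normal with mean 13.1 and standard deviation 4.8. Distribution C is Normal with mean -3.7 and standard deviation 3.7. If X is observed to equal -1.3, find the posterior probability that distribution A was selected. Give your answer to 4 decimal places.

Likelihoods f(-1.3 | ·): A: 0.00211037; B: 0.000923302; C: 0.0873665.
Posterior ∝ prior × likelihood. Numerator for A: 0.35·0.00211037 = 0.000738629.
Normalizing constant: 0.35·0.00211037 + 0.35·0.000923302 + 0.3·0.0873665 = 0.0272717.
P(A | observation) = 0.000738629 / 0.0272717 = 0.0270841.

0.0271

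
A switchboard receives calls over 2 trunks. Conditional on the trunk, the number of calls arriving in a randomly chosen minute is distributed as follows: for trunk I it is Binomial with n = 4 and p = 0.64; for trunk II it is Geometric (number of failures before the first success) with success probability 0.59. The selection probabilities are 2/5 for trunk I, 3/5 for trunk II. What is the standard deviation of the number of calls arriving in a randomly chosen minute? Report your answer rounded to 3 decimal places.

1.382

Per component, I: μ=2.56, E[X²]=7.4752; II: μ=0.694915, E[X²]=1.66073.
E[X] = 0.4·2.56 + 0.6·0.694915 = 1.44095.
E[X²] = 0.4·7.4752 + 0.6·1.66073 = 3.98652.
Var(X) = E[X²] − (E[X])² = 3.98652 − 2.07633 = 1.91018.
SD(X) = √1.91018 = 1.38209.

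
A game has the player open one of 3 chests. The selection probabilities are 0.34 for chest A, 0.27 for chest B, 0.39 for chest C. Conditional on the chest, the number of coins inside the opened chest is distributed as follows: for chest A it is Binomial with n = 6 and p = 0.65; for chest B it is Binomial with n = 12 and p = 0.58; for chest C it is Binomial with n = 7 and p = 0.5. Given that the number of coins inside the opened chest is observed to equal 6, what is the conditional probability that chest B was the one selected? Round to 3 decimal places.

0.526

Likelihoods P(X=6 | ·): A: 0.0754189; B: 0.193079; C: 0.0546875.
Posterior ∝ prior × likelihood. Numerator for B: 0.27·0.193079 = 0.0521314.
Normalizing constant: 0.34·0.0754189 + 0.27·0.193079 + 0.39·0.0546875 = 0.099102.
P(B | observation) = 0.0521314 / 0.099102 = 0.526038.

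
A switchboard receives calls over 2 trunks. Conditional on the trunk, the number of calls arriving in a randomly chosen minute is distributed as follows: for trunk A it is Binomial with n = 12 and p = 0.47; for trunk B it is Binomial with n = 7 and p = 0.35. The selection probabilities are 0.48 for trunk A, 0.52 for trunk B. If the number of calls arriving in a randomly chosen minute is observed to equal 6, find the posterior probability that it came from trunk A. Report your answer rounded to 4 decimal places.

0.9606

Likelihoods P(X=6 | ·): A: 0.220757; B: 0.00836411.
Posterior ∝ prior × likelihood. Numerator for A: 0.48·0.220757 = 0.105963.
Normalizing constant: 0.48·0.220757 + 0.52·0.00836411 = 0.110313.
P(A | observation) = 0.105963 / 0.110313 = 0.960573.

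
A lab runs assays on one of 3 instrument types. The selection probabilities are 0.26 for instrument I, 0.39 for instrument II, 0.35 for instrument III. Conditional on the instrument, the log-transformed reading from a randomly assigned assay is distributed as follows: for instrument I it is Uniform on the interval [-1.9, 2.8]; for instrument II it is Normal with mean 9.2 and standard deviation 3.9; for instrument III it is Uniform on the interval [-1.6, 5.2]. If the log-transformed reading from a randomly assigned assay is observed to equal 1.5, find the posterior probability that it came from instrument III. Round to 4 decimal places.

0.4576

Likelihoods f(1.5 | ·): I: 0.212766; II: 0.0145675; III: 0.147059.
Posterior ∝ prior × likelihood. Numerator for III: 0.35·0.147059 = 0.0514706.
Normalizing constant: 0.26·0.212766 + 0.39·0.0145675 + 0.35·0.147059 = 0.112471.
P(III | observation) = 0.0514706 / 0.112471 = 0.457634.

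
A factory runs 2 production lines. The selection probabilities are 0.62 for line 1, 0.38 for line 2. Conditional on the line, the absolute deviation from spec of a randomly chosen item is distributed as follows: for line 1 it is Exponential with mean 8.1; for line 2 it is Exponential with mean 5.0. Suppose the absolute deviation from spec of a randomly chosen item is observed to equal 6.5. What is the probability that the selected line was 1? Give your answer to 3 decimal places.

0.624

Likelihoods f(6.5 | ·): 1: 0.0553359; 2: 0.0545064.
Posterior ∝ prior × likelihood. Numerator for 1: 0.62·0.0553359 = 0.0343083.
Normalizing constant: 0.62·0.0553359 + 0.38·0.0545064 = 0.0550207.
P(1 | observation) = 0.0343083 / 0.0550207 = 0.623552.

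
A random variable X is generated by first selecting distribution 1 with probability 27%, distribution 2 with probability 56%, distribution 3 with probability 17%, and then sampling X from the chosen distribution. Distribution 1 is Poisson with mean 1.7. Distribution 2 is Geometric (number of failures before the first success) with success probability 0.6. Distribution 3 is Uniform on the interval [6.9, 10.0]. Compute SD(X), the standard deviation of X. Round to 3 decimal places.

3.039

Per component, 1: μ=1.7, E[X²]=4.59; 2: μ=0.666667, E[X²]=1.55556; 3: μ=8.45, E[X²]=72.2033.
E[X] = 0.27·1.7 + 0.56·0.666667 + 0.17·8.45 = 2.26883.
E[X²] = 0.27·4.59 + 0.56·1.55556 + 0.17·72.2033 = 14.385.
Var(X) = E[X²] − (E[X])² = 14.385 − 5.1476 = 9.23737.
SD(X) = √9.23737 = 3.0393.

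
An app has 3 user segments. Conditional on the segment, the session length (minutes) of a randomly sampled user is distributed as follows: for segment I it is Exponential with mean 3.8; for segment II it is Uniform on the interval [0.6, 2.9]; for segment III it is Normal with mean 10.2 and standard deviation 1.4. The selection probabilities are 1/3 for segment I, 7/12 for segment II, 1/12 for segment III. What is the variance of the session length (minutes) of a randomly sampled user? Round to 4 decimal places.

10.6597

Per component, I: μ=3.8, E[X²]=28.88; II: μ=1.75, E[X²]=3.50333; III: μ=10.2, E[X²]=106.
E[X] = 0.333333·3.8 + 0.583333·1.75 + 0.0833333·10.2 = 3.1375.
E[X²] = 0.333333·28.88 + 0.583333·3.50333 + 0.0833333·106 = 20.5036.
Var(X) = E[X²] − (E[X])² = 20.5036 − 9.84391 = 10.6597.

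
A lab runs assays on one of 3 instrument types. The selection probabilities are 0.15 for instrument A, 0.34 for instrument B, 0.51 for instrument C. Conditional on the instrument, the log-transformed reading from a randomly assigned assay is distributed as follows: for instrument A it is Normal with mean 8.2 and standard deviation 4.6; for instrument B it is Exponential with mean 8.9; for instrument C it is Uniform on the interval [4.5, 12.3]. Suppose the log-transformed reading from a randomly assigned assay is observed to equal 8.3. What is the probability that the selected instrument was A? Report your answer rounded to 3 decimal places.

Likelihoods f(8.3 | ·): A: 0.0867061; B: 0.0442175; C: 0.128205.
Posterior ∝ prior × likelihood. Numerator for A: 0.15·0.0867061 = 0.0130059.
Normalizing constant: 0.15·0.0867061 + 0.34·0.0442175 + 0.51·0.128205 = 0.0934245.
P(A | observation) = 0.0130059 / 0.0934245 = 0.139213.

0.139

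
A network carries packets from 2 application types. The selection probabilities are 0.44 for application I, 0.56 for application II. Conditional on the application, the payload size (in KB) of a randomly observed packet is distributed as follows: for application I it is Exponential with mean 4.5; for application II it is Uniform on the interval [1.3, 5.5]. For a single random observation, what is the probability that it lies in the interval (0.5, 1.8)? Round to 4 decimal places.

Conditional on each application, P(0.5 < X < 1.8): I: 0.224519; II: 0.119048.
By total probability, P(0.5 < X < 1.8) = 0.44·0.224519 + 0.56·0.119048 = 0.165455.

0.1655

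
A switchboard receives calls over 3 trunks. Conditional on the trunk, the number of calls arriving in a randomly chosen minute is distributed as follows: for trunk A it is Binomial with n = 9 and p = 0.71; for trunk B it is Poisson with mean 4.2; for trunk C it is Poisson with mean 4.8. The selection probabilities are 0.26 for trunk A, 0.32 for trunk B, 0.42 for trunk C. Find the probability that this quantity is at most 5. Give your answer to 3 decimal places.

Conditional on each trunk, P(X ≤ 5): A: 0.24781; B: 0.753143; C: 0.651006.
By total probability, P(X ≤ 5) = 0.26·0.24781 + 0.32·0.753143 + 0.42·0.651006 = 0.578859.

0.579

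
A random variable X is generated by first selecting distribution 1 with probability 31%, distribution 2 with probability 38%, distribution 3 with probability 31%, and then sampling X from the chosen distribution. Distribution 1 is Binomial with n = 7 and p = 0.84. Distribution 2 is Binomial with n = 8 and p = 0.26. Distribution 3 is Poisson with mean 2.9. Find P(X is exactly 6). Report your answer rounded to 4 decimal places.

Conditional on each component, P(X = 6): 1: 0.393454; 2: 0.00473654; 3: 0.0454571.
By total probability, P(X = 6) = 0.31·0.393454 + 0.38·0.00473654 + 0.31·0.0454571 = 0.137862.

0.1379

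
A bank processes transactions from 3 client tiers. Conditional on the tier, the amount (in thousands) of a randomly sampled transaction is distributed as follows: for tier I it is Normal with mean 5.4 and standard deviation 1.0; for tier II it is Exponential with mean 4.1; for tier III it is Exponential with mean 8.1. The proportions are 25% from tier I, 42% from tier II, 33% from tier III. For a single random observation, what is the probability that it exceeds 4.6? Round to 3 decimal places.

0.521

Conditional on each tier, P(X > 4.6): I: 0.788145; II: 0.325644; III: 0.566714.
By total probability, P(X > 4.6) = 0.25·0.788145 + 0.42·0.325644 + 0.33·0.566714 = 0.520822.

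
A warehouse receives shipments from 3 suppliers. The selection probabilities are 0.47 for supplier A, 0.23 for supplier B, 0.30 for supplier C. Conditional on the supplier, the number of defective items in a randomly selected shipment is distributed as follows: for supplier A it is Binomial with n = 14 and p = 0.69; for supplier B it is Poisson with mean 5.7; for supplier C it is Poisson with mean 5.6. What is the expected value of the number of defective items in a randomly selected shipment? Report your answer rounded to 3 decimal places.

Component means — A: 9.66; B: 5.7; C: 5.6.
E[X] = 0.47·9.66 + 0.23·5.7 + 0.3·5.6 = 7.5312.

7.531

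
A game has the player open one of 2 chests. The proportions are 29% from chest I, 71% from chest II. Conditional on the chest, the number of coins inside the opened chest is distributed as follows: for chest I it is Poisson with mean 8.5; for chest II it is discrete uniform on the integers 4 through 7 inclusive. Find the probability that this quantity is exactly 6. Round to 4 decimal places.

Conditional on each chest, P(X = 6): I: 0.106581; II: 0.25.
By total probability, P(X = 6) = 0.29·0.106581 + 0.71·0.25 = 0.208408.

0.2084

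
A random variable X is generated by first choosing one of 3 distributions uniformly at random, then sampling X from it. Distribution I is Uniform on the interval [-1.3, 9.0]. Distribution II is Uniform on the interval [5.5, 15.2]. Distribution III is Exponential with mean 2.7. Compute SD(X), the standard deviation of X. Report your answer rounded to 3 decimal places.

4.397

Per component, I: μ=3.85, E[X²]=23.6633; II: μ=10.35, E[X²]=114.963; III: μ=2.7, E[X²]=14.58.
E[X] = 0.333333·3.85 + 0.333333·10.35 + 0.333333·2.7 = 5.63333.
E[X²] = 0.333333·23.6633 + 0.333333·114.963 + 0.333333·14.58 = 51.0689.
Var(X) = E[X²] − (E[X])² = 51.0689 − 31.7344 = 19.3344.
SD(X) = √19.3344 = 4.3971.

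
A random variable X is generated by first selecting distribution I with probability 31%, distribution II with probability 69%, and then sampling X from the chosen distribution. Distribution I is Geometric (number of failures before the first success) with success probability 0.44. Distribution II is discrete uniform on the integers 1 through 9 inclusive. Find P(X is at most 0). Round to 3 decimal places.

Conditional on each component, P(X ≤ 0): I: 0.44; II: 0.
By total probability, P(X ≤ 0) = 0.31·0.44 + 0.69·0 = 0.1364.

0.136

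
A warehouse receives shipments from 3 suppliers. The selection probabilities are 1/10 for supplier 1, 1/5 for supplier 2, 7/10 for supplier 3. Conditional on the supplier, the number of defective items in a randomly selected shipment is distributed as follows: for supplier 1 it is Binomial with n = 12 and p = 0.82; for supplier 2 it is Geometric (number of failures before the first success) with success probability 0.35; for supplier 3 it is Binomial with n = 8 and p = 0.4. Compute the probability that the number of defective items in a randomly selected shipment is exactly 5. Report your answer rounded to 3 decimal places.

Conditional on each supplier, P(X = 5): 1: 0.00179764; 2: 0.0406102; 3: 0.123863.
By total probability, P(X = 5) = 0.1·0.00179764 + 0.2·0.0406102 + 0.7·0.123863 = 0.0950059.

0.095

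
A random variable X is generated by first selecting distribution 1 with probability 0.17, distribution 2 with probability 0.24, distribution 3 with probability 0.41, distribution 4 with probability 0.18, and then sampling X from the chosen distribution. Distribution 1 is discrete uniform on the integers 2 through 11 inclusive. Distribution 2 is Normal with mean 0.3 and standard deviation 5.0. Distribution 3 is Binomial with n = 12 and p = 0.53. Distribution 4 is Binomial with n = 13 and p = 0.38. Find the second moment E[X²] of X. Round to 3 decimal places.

For each component E[X²] = Var + (mean)², giving 1: 50.5; 2: 25.09; 3: 43.4388; 4: 27.4664.
Overall E[X²] = 0.17·50.5 + 0.24·25.09 + 0.41·43.4388 + 0.18·27.4664 = 37.3605.

37.360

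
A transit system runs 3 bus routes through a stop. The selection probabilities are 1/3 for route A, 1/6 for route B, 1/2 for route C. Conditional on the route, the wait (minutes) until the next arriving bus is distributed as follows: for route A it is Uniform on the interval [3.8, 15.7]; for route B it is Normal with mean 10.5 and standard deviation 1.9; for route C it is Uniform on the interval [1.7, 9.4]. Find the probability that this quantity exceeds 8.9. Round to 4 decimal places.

0.3563

Conditional on each route, P(X > 8.9): A: 0.571429; B: 0.800135; C: 0.0649351.
By total probability, P(X > 8.9) = 0.333333·0.571429 + 0.166667·0.800135 + 0.5·0.0649351 = 0.3563.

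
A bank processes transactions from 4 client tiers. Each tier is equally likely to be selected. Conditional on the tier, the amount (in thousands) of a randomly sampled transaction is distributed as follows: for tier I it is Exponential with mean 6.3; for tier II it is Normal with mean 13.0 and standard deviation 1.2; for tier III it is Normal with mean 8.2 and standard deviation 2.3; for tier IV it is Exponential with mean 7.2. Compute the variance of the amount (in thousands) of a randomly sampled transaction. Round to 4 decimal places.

Per component, I: μ=6.3, E[X²]=79.38; II: μ=13, E[X²]=170.44; III: μ=8.2, E[X²]=72.53; IV: μ=7.2, E[X²]=103.68.
E[X] = 0.25·6.3 + 0.25·13 + 0.25·8.2 + 0.25·7.2 = 8.675.
E[X²] = 0.25·79.38 + 0.25·170.44 + 0.25·72.53 + 0.25·103.68 = 106.507.
Var(X) = E[X²] − (E[X])² = 106.507 − 75.2556 = 31.2519.

31.2519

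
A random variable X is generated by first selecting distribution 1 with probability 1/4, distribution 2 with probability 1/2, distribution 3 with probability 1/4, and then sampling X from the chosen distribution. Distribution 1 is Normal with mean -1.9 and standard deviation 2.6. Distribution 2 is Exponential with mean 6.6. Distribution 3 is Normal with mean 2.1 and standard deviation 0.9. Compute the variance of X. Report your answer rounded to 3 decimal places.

Per component, 1: μ=-1.9, E[X²]=10.37; 2: μ=6.6, E[X²]=87.12; 3: μ=2.1, E[X²]=5.22.
E[X] = 0.25·-1.9 + 0.5·6.6 + 0.25·2.1 = 3.35.
E[X²] = 0.25·10.37 + 0.5·87.12 + 0.25·5.22 = 47.4575.
Var(X) = E[X²] − (E[X])² = 47.4575 − 11.2225 = 36.235.

36.235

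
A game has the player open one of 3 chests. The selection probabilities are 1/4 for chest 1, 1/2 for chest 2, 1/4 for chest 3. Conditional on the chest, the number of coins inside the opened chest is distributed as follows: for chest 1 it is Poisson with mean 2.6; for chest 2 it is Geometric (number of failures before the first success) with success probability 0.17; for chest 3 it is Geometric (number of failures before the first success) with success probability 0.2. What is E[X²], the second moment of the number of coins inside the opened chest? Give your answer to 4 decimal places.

37.6185

For each component E[X²] = Var + (mean)², giving 1: 9.36; 2: 52.5571; 3: 36.
Overall E[X²] = 0.25·9.36 + 0.5·52.5571 + 0.25·36 = 37.6185.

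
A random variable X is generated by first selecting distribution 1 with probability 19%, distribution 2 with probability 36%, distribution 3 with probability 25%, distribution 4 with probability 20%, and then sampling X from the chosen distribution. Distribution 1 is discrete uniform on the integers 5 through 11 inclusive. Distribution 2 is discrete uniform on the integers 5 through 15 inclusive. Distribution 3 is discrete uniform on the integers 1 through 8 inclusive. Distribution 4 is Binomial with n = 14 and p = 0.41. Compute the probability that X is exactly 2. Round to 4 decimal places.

0.0367

Conditional on each component, P(X = 2): 1: 0; 2: 0; 3: 0.125; 4: 0.0272166.
By total probability, P(X = 2) = 0.19·0 + 0.36·0 + 0.25·0.125 + 0.2·0.0272166 = 0.0366933.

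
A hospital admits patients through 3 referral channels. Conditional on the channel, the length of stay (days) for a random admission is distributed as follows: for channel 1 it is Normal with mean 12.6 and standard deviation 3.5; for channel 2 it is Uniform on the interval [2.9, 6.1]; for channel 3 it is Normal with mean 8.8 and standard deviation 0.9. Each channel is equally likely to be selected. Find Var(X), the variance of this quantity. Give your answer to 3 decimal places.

Per component, 1: μ=12.6, E[X²]=171.01; 2: μ=4.5, E[X²]=21.1033; 3: μ=8.8, E[X²]=78.25.
E[X] = 0.333333·12.6 + 0.333333·4.5 + 0.333333·8.8 = 8.63333.
E[X²] = 0.333333·171.01 + 0.333333·21.1033 + 0.333333·78.25 = 90.1211.
Var(X) = E[X²] − (E[X])² = 90.1211 − 74.5344 = 15.5867.

15.587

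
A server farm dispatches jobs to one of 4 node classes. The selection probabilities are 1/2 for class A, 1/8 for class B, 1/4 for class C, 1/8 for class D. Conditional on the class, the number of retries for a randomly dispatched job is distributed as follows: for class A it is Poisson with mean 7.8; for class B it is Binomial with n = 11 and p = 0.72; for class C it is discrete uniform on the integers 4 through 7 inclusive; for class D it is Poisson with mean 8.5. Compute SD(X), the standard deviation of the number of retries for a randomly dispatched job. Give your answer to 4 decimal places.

2.5912

Per component, A: μ=7.8, E[X²]=68.64; B: μ=7.92, E[X²]=64.944; C: μ=5.5, E[X²]=31.5; D: μ=8.5, E[X²]=80.75.
E[X] = 0.5·7.8 + 0.125·7.92 + 0.25·5.5 + 0.125·8.5 = 7.3275.
E[X²] = 0.5·68.64 + 0.125·64.944 + 0.25·31.5 + 0.125·80.75 = 60.4068.
Var(X) = E[X²] − (E[X])² = 60.4068 − 53.6923 = 6.71449.
SD(X) = √6.71449 = 2.59123.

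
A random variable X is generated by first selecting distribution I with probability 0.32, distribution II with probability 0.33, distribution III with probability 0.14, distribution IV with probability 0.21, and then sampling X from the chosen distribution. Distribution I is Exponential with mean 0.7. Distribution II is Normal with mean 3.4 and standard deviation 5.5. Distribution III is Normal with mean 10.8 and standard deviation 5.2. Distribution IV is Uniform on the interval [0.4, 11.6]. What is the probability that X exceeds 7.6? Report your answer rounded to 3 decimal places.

Conditional on each component, P(X > 7.6): I: 1.92665e-05; II: 0.222542; III: 0.73085; IV: 0.357143.
By total probability, P(X > 7.6) = 0.32·1.92665e-05 + 0.33·0.222542 + 0.14·0.73085 + 0.21·0.357143 = 0.250764.

0.251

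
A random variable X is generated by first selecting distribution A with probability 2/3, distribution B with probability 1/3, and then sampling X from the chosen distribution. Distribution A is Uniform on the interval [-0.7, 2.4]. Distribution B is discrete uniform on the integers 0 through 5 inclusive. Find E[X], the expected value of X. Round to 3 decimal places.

Component means — A: 0.85; B: 2.5.
E[X] = 0.666667·0.85 + 0.333333·2.5 = 1.4.

1.400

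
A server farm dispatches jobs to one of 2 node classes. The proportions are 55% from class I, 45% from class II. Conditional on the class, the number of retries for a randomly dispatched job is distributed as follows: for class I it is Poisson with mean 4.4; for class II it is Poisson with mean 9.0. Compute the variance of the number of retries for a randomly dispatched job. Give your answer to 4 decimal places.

Per component, I: μ=4.4, E[X²]=23.76; II: μ=9, E[X²]=90.
E[X] = 0.55·4.4 + 0.45·9 = 6.47.
E[X²] = 0.55·23.76 + 0.45·90 = 53.568.
Var(X) = E[X²] − (E[X])² = 53.568 − 41.8609 = 11.7071.

11.7071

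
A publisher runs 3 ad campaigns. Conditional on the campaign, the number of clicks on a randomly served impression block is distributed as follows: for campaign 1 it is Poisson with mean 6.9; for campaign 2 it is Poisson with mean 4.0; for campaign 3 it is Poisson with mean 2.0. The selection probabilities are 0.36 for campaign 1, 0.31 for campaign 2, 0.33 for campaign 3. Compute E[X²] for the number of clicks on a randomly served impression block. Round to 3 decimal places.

For each component E[X²] = Var + (mean)², giving 1: 54.51; 2: 20; 3: 6.
Overall E[X²] = 0.36·54.51 + 0.31·20 + 0.33·6 = 27.8036.

27.804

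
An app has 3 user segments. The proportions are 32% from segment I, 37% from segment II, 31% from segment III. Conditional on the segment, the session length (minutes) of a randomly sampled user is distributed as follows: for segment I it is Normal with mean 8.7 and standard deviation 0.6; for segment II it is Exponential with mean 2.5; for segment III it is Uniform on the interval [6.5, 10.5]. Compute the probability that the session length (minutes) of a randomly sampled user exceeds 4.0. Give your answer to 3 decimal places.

0.705

Conditional on each segment, P(X > 4.0): I: 1; II: 0.201897; III: 1.
By total probability, P(X > 4.0) = 0.32·1 + 0.37·0.201897 + 0.31·1 = 0.704702.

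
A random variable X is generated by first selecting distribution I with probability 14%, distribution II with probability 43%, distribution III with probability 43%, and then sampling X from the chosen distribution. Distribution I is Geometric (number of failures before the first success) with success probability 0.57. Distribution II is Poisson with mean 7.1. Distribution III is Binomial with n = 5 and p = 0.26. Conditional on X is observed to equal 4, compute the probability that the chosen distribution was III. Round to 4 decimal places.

Likelihoods P(X=4 | ·): I: 0.0194872; II: 0.0873638; III: 0.0169081.
Posterior ∝ prior × likelihood. Numerator for III: 0.43·0.0169081 = 0.00727049.
Normalizing constant: 0.14·0.0194872 + 0.43·0.0873638 + 0.43·0.0169081 = 0.0475651.
P(III | observation) = 0.00727049 / 0.0475651 = 0.152853.

0.1529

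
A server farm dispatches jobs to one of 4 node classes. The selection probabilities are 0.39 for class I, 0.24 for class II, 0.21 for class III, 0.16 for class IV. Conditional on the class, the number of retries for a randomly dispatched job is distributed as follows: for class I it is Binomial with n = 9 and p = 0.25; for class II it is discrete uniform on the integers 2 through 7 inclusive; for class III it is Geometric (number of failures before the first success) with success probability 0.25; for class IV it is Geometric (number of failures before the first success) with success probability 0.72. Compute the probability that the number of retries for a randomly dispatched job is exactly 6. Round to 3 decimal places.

0.053

Conditional on each class, P(X = 6): I: 0.00865173; II: 0.166667; III: 0.0444946; IV: 0.000346961.
By total probability, P(X = 6) = 0.39·0.00865173 + 0.24·0.166667 + 0.21·0.0444946 + 0.16·0.000346961 = 0.0527736.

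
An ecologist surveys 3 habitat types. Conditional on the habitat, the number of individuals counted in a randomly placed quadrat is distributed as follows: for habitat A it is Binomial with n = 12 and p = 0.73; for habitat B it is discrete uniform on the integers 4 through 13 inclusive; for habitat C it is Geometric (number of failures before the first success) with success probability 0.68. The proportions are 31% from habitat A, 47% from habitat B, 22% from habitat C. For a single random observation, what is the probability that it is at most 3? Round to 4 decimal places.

0.2179

Conditional on each habitat, P(X ≤ 3): A: 0.000730062; B: 0; C: 0.989514.
By total probability, P(X ≤ 3) = 0.31·0.000730062 + 0.47·0 + 0.22·0.989514 = 0.217919.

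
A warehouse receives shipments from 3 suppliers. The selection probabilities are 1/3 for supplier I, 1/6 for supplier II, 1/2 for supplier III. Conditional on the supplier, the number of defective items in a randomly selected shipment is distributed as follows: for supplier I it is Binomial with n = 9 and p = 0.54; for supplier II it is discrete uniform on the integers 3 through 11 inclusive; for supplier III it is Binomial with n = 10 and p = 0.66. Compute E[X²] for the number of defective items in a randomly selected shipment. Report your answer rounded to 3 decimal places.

40.798

For each component E[X²] = Var + (mean)², giving I: 25.8552; II: 55.6667; III: 45.804.
Overall E[X²] = 0.333333·25.8552 + 0.166667·55.6667 + 0.5·45.804 = 40.7982.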